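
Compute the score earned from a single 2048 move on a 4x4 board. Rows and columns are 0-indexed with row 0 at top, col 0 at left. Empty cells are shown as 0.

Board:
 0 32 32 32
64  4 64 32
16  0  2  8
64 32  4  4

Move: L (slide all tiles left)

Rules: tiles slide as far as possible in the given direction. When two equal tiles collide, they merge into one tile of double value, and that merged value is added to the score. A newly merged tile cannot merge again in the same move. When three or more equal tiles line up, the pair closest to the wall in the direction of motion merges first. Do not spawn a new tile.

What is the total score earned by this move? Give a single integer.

Answer: 72

Derivation:
Slide left:
row 0: [0, 32, 32, 32] -> [64, 32, 0, 0]  score +64 (running 64)
row 1: [64, 4, 64, 32] -> [64, 4, 64, 32]  score +0 (running 64)
row 2: [16, 0, 2, 8] -> [16, 2, 8, 0]  score +0 (running 64)
row 3: [64, 32, 4, 4] -> [64, 32, 8, 0]  score +8 (running 72)
Board after move:
64 32  0  0
64  4 64 32
16  2  8  0
64 32  8  0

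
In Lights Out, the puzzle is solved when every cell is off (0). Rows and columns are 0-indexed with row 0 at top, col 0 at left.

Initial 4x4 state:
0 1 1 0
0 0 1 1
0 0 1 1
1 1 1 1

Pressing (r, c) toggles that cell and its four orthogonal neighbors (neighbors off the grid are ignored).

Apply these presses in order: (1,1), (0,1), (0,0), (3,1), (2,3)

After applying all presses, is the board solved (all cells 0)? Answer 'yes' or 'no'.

Answer: yes

Derivation:
After press 1 at (1,1):
0 0 1 0
1 1 0 1
0 1 1 1
1 1 1 1

After press 2 at (0,1):
1 1 0 0
1 0 0 1
0 1 1 1
1 1 1 1

After press 3 at (0,0):
0 0 0 0
0 0 0 1
0 1 1 1
1 1 1 1

After press 4 at (3,1):
0 0 0 0
0 0 0 1
0 0 1 1
0 0 0 1

After press 5 at (2,3):
0 0 0 0
0 0 0 0
0 0 0 0
0 0 0 0

Lights still on: 0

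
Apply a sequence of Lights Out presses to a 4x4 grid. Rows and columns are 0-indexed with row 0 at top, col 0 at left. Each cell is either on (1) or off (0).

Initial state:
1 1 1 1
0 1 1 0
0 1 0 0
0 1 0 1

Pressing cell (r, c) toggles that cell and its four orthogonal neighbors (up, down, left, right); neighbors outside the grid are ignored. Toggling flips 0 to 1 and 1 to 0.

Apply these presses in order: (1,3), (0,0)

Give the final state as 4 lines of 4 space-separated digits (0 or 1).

Answer: 0 0 1 0
1 1 0 1
0 1 0 1
0 1 0 1

Derivation:
After press 1 at (1,3):
1 1 1 0
0 1 0 1
0 1 0 1
0 1 0 1

After press 2 at (0,0):
0 0 1 0
1 1 0 1
0 1 0 1
0 1 0 1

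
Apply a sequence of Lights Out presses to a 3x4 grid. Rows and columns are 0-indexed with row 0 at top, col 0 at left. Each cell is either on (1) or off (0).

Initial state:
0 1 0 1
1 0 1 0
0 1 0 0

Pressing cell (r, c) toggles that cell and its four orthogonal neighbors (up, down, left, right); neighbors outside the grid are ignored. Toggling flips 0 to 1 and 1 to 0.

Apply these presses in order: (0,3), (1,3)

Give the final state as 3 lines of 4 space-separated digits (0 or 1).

Answer: 0 1 1 1
1 0 0 0
0 1 0 1

Derivation:
After press 1 at (0,3):
0 1 1 0
1 0 1 1
0 1 0 0

After press 2 at (1,3):
0 1 1 1
1 0 0 0
0 1 0 1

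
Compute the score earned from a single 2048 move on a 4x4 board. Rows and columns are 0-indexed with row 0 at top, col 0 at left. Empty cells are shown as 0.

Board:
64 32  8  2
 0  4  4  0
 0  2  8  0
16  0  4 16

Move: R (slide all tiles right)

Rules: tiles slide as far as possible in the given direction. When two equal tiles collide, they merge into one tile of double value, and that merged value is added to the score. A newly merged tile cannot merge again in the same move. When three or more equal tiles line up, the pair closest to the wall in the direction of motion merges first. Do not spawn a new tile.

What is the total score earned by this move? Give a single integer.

Answer: 8

Derivation:
Slide right:
row 0: [64, 32, 8, 2] -> [64, 32, 8, 2]  score +0 (running 0)
row 1: [0, 4, 4, 0] -> [0, 0, 0, 8]  score +8 (running 8)
row 2: [0, 2, 8, 0] -> [0, 0, 2, 8]  score +0 (running 8)
row 3: [16, 0, 4, 16] -> [0, 16, 4, 16]  score +0 (running 8)
Board after move:
64 32  8  2
 0  0  0  8
 0  0  2  8
 0 16  4 16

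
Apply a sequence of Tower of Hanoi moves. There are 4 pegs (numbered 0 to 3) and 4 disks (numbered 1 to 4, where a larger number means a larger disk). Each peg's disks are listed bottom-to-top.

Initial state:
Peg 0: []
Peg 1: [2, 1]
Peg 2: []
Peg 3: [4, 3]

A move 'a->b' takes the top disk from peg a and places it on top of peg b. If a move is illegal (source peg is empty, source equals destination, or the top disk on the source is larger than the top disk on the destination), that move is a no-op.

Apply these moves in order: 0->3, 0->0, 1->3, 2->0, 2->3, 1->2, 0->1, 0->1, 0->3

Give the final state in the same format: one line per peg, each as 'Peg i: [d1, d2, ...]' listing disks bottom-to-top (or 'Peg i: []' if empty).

Answer: Peg 0: []
Peg 1: []
Peg 2: [2]
Peg 3: [4, 3, 1]

Derivation:
After move 1 (0->3):
Peg 0: []
Peg 1: [2, 1]
Peg 2: []
Peg 3: [4, 3]

After move 2 (0->0):
Peg 0: []
Peg 1: [2, 1]
Peg 2: []
Peg 3: [4, 3]

After move 3 (1->3):
Peg 0: []
Peg 1: [2]
Peg 2: []
Peg 3: [4, 3, 1]

After move 4 (2->0):
Peg 0: []
Peg 1: [2]
Peg 2: []
Peg 3: [4, 3, 1]

After move 5 (2->3):
Peg 0: []
Peg 1: [2]
Peg 2: []
Peg 3: [4, 3, 1]

After move 6 (1->2):
Peg 0: []
Peg 1: []
Peg 2: [2]
Peg 3: [4, 3, 1]

After move 7 (0->1):
Peg 0: []
Peg 1: []
Peg 2: [2]
Peg 3: [4, 3, 1]

After move 8 (0->1):
Peg 0: []
Peg 1: []
Peg 2: [2]
Peg 3: [4, 3, 1]

After move 9 (0->3):
Peg 0: []
Peg 1: []
Peg 2: [2]
Peg 3: [4, 3, 1]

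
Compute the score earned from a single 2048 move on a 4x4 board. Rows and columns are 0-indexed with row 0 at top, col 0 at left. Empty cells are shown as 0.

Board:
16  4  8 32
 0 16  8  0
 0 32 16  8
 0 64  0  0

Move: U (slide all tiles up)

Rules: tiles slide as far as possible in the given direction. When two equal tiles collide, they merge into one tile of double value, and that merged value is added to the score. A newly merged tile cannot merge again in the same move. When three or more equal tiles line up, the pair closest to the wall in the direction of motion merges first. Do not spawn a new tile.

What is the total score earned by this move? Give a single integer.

Answer: 16

Derivation:
Slide up:
col 0: [16, 0, 0, 0] -> [16, 0, 0, 0]  score +0 (running 0)
col 1: [4, 16, 32, 64] -> [4, 16, 32, 64]  score +0 (running 0)
col 2: [8, 8, 16, 0] -> [16, 16, 0, 0]  score +16 (running 16)
col 3: [32, 0, 8, 0] -> [32, 8, 0, 0]  score +0 (running 16)
Board after move:
16  4 16 32
 0 16 16  8
 0 32  0  0
 0 64  0  0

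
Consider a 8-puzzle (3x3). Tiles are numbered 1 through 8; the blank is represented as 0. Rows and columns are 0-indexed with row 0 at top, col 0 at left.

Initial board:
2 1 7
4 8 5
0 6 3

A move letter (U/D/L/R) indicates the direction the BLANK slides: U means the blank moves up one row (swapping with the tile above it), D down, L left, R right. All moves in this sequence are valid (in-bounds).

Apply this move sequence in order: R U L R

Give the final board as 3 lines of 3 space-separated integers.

After move 1 (R):
2 1 7
4 8 5
6 0 3

After move 2 (U):
2 1 7
4 0 5
6 8 3

After move 3 (L):
2 1 7
0 4 5
6 8 3

After move 4 (R):
2 1 7
4 0 5
6 8 3

Answer: 2 1 7
4 0 5
6 8 3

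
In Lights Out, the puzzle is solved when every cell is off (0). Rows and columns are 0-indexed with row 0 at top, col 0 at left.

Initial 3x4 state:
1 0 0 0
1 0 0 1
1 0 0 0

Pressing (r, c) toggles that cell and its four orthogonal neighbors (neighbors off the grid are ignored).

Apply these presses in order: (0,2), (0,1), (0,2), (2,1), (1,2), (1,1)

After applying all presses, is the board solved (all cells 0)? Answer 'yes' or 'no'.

Answer: yes

Derivation:
After press 1 at (0,2):
1 1 1 1
1 0 1 1
1 0 0 0

After press 2 at (0,1):
0 0 0 1
1 1 1 1
1 0 0 0

After press 3 at (0,2):
0 1 1 0
1 1 0 1
1 0 0 0

After press 4 at (2,1):
0 1 1 0
1 0 0 1
0 1 1 0

After press 5 at (1,2):
0 1 0 0
1 1 1 0
0 1 0 0

After press 6 at (1,1):
0 0 0 0
0 0 0 0
0 0 0 0

Lights still on: 0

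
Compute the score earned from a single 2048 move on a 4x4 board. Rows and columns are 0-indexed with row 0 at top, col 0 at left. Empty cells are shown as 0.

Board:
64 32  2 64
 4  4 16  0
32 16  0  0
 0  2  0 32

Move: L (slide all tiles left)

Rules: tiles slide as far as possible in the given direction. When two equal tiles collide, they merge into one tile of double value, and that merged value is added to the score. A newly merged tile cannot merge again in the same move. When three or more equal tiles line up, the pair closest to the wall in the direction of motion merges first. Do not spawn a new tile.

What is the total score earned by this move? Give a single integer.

Answer: 8

Derivation:
Slide left:
row 0: [64, 32, 2, 64] -> [64, 32, 2, 64]  score +0 (running 0)
row 1: [4, 4, 16, 0] -> [8, 16, 0, 0]  score +8 (running 8)
row 2: [32, 16, 0, 0] -> [32, 16, 0, 0]  score +0 (running 8)
row 3: [0, 2, 0, 32] -> [2, 32, 0, 0]  score +0 (running 8)
Board after move:
64 32  2 64
 8 16  0  0
32 16  0  0
 2 32  0  0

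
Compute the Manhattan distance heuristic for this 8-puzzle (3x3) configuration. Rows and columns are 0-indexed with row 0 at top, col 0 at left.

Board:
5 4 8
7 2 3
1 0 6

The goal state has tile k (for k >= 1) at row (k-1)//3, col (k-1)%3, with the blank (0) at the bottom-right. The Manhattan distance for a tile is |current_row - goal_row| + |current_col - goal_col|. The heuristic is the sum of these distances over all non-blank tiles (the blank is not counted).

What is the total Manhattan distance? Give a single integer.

Answer: 13

Derivation:
Tile 5: at (0,0), goal (1,1), distance |0-1|+|0-1| = 2
Tile 4: at (0,1), goal (1,0), distance |0-1|+|1-0| = 2
Tile 8: at (0,2), goal (2,1), distance |0-2|+|2-1| = 3
Tile 7: at (1,0), goal (2,0), distance |1-2|+|0-0| = 1
Tile 2: at (1,1), goal (0,1), distance |1-0|+|1-1| = 1
Tile 3: at (1,2), goal (0,2), distance |1-0|+|2-2| = 1
Tile 1: at (2,0), goal (0,0), distance |2-0|+|0-0| = 2
Tile 6: at (2,2), goal (1,2), distance |2-1|+|2-2| = 1
Sum: 2 + 2 + 3 + 1 + 1 + 1 + 2 + 1 = 13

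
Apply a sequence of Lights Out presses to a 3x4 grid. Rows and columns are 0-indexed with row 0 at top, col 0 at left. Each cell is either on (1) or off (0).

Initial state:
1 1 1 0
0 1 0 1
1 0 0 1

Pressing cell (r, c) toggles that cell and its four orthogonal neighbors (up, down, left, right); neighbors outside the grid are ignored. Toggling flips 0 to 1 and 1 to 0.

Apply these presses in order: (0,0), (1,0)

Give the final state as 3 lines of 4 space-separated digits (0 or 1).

Answer: 1 0 1 0
0 0 0 1
0 0 0 1

Derivation:
After press 1 at (0,0):
0 0 1 0
1 1 0 1
1 0 0 1

After press 2 at (1,0):
1 0 1 0
0 0 0 1
0 0 0 1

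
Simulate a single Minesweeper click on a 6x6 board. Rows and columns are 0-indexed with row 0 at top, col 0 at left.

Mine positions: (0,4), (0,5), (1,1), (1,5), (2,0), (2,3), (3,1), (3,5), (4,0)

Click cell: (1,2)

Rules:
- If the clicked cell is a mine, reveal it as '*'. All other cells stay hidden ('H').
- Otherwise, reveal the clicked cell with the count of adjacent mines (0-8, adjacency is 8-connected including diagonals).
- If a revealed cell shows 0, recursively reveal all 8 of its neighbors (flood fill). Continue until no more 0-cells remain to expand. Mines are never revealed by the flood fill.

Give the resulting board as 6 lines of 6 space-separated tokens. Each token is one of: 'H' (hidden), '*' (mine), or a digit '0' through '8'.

H H H H H H
H H 2 H H H
H H H H H H
H H H H H H
H H H H H H
H H H H H H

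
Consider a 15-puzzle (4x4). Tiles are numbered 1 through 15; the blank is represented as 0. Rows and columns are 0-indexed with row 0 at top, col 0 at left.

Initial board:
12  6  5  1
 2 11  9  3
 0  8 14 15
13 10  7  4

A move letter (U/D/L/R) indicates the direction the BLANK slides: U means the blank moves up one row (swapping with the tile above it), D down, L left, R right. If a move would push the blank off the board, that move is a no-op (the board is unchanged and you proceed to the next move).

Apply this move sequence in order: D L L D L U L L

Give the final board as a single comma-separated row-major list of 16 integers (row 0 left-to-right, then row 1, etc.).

Answer: 12, 6, 5, 1, 2, 11, 9, 3, 0, 8, 14, 15, 13, 10, 7, 4

Derivation:
After move 1 (D):
12  6  5  1
 2 11  9  3
13  8 14 15
 0 10  7  4

After move 2 (L):
12  6  5  1
 2 11  9  3
13  8 14 15
 0 10  7  4

After move 3 (L):
12  6  5  1
 2 11  9  3
13  8 14 15
 0 10  7  4

After move 4 (D):
12  6  5  1
 2 11  9  3
13  8 14 15
 0 10  7  4

After move 5 (L):
12  6  5  1
 2 11  9  3
13  8 14 15
 0 10  7  4

After move 6 (U):
12  6  5  1
 2 11  9  3
 0  8 14 15
13 10  7  4

After move 7 (L):
12  6  5  1
 2 11  9  3
 0  8 14 15
13 10  7  4

After move 8 (L):
12  6  5  1
 2 11  9  3
 0  8 14 15
13 10  7  4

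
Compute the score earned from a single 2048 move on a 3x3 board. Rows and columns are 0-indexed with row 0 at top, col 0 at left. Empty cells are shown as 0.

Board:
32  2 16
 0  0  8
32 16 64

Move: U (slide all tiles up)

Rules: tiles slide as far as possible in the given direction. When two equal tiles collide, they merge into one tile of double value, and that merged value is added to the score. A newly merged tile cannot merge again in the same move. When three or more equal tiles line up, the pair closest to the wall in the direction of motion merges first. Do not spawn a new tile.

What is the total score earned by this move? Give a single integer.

Slide up:
col 0: [32, 0, 32] -> [64, 0, 0]  score +64 (running 64)
col 1: [2, 0, 16] -> [2, 16, 0]  score +0 (running 64)
col 2: [16, 8, 64] -> [16, 8, 64]  score +0 (running 64)
Board after move:
64  2 16
 0 16  8
 0  0 64

Answer: 64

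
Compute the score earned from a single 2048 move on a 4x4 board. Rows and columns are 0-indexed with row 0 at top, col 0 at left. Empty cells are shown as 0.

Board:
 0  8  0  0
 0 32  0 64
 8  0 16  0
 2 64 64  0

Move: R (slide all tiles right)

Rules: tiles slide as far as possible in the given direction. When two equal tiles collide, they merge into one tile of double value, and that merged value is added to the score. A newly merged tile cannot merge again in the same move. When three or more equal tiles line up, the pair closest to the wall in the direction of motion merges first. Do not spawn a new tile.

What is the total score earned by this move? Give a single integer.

Slide right:
row 0: [0, 8, 0, 0] -> [0, 0, 0, 8]  score +0 (running 0)
row 1: [0, 32, 0, 64] -> [0, 0, 32, 64]  score +0 (running 0)
row 2: [8, 0, 16, 0] -> [0, 0, 8, 16]  score +0 (running 0)
row 3: [2, 64, 64, 0] -> [0, 0, 2, 128]  score +128 (running 128)
Board after move:
  0   0   0   8
  0   0  32  64
  0   0   8  16
  0   0   2 128

Answer: 128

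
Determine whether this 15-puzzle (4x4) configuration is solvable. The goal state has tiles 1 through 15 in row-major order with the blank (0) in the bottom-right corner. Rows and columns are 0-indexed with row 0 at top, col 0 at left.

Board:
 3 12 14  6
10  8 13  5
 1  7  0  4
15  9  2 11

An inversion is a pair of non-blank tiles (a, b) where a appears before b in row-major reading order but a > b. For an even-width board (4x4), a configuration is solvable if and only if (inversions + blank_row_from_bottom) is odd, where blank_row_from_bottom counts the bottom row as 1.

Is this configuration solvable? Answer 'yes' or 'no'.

Inversions: 56
Blank is in row 2 (0-indexed from top), which is row 2 counting from the bottom (bottom = 1).
56 + 2 = 58, which is even, so the puzzle is not solvable.

Answer: no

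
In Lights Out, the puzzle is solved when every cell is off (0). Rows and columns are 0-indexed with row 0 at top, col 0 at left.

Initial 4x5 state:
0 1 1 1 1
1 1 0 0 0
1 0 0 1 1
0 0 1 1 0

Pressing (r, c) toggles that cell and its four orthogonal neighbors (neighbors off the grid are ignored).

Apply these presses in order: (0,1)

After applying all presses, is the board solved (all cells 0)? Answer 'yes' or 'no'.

Answer: no

Derivation:
After press 1 at (0,1):
1 0 0 1 1
1 0 0 0 0
1 0 0 1 1
0 0 1 1 0

Lights still on: 9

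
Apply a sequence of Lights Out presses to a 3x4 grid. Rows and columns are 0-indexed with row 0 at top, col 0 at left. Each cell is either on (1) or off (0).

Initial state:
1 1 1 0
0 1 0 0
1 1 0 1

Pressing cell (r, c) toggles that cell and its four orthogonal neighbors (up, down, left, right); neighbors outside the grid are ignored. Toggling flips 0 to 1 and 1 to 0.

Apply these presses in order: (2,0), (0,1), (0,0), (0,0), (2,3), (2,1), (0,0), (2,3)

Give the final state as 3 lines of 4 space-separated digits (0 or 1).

Answer: 1 1 0 0
0 1 0 0
1 1 1 1

Derivation:
After press 1 at (2,0):
1 1 1 0
1 1 0 0
0 0 0 1

After press 2 at (0,1):
0 0 0 0
1 0 0 0
0 0 0 1

After press 3 at (0,0):
1 1 0 0
0 0 0 0
0 0 0 1

After press 4 at (0,0):
0 0 0 0
1 0 0 0
0 0 0 1

After press 5 at (2,3):
0 0 0 0
1 0 0 1
0 0 1 0

After press 6 at (2,1):
0 0 0 0
1 1 0 1
1 1 0 0

After press 7 at (0,0):
1 1 0 0
0 1 0 1
1 1 0 0

After press 8 at (2,3):
1 1 0 0
0 1 0 0
1 1 1 1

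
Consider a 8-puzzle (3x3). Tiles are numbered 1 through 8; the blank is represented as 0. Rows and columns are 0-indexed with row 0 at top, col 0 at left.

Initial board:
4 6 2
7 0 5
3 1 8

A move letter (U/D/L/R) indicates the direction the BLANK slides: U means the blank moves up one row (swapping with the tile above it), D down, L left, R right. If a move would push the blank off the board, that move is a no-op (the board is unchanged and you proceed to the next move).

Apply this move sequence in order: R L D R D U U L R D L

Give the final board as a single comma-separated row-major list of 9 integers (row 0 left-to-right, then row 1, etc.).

After move 1 (R):
4 6 2
7 5 0
3 1 8

After move 2 (L):
4 6 2
7 0 5
3 1 8

After move 3 (D):
4 6 2
7 1 5
3 0 8

After move 4 (R):
4 6 2
7 1 5
3 8 0

After move 5 (D):
4 6 2
7 1 5
3 8 0

After move 6 (U):
4 6 2
7 1 0
3 8 5

After move 7 (U):
4 6 0
7 1 2
3 8 5

After move 8 (L):
4 0 6
7 1 2
3 8 5

After move 9 (R):
4 6 0
7 1 2
3 8 5

After move 10 (D):
4 6 2
7 1 0
3 8 5

After move 11 (L):
4 6 2
7 0 1
3 8 5

Answer: 4, 6, 2, 7, 0, 1, 3, 8, 5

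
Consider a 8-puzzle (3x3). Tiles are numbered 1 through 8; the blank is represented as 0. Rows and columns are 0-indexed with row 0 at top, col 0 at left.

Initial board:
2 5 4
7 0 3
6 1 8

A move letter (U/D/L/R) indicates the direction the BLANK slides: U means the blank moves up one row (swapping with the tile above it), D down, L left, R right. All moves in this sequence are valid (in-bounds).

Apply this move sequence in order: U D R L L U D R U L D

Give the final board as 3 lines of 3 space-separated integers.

Answer: 7 2 4
0 5 3
6 1 8

Derivation:
After move 1 (U):
2 0 4
7 5 3
6 1 8

After move 2 (D):
2 5 4
7 0 3
6 1 8

After move 3 (R):
2 5 4
7 3 0
6 1 8

After move 4 (L):
2 5 4
7 0 3
6 1 8

After move 5 (L):
2 5 4
0 7 3
6 1 8

After move 6 (U):
0 5 4
2 7 3
6 1 8

After move 7 (D):
2 5 4
0 7 3
6 1 8

After move 8 (R):
2 5 4
7 0 3
6 1 8

After move 9 (U):
2 0 4
7 5 3
6 1 8

After move 10 (L):
0 2 4
7 5 3
6 1 8

After move 11 (D):
7 2 4
0 5 3
6 1 8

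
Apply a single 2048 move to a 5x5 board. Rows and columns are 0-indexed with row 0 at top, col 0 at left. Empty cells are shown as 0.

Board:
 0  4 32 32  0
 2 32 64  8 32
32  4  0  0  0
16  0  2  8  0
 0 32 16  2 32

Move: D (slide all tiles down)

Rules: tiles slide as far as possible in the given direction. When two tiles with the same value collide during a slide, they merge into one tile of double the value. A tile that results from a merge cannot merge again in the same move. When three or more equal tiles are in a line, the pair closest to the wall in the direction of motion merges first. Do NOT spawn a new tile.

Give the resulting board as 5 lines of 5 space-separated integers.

Slide down:
col 0: [0, 2, 32, 16, 0] -> [0, 0, 2, 32, 16]
col 1: [4, 32, 4, 0, 32] -> [0, 4, 32, 4, 32]
col 2: [32, 64, 0, 2, 16] -> [0, 32, 64, 2, 16]
col 3: [32, 8, 0, 8, 2] -> [0, 0, 32, 16, 2]
col 4: [0, 32, 0, 0, 32] -> [0, 0, 0, 0, 64]

Answer:  0  0  0  0  0
 0  4 32  0  0
 2 32 64 32  0
32  4  2 16  0
16 32 16  2 64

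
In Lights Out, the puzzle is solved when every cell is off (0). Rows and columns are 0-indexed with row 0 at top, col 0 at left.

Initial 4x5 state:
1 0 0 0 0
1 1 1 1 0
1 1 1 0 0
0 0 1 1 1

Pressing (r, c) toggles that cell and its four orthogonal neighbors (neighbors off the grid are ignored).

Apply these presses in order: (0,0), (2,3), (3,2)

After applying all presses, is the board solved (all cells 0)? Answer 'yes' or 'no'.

Answer: no

Derivation:
After press 1 at (0,0):
0 1 0 0 0
0 1 1 1 0
1 1 1 0 0
0 0 1 1 1

After press 2 at (2,3):
0 1 0 0 0
0 1 1 0 0
1 1 0 1 1
0 0 1 0 1

After press 3 at (3,2):
0 1 0 0 0
0 1 1 0 0
1 1 1 1 1
0 1 0 1 1

Lights still on: 11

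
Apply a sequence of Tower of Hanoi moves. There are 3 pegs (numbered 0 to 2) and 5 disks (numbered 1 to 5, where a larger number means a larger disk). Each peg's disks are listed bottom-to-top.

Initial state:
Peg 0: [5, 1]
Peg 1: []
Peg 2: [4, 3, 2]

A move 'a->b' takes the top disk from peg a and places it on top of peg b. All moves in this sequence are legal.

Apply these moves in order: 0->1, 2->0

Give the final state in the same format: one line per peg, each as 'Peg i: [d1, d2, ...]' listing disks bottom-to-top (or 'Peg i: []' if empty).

Answer: Peg 0: [5, 2]
Peg 1: [1]
Peg 2: [4, 3]

Derivation:
After move 1 (0->1):
Peg 0: [5]
Peg 1: [1]
Peg 2: [4, 3, 2]

After move 2 (2->0):
Peg 0: [5, 2]
Peg 1: [1]
Peg 2: [4, 3]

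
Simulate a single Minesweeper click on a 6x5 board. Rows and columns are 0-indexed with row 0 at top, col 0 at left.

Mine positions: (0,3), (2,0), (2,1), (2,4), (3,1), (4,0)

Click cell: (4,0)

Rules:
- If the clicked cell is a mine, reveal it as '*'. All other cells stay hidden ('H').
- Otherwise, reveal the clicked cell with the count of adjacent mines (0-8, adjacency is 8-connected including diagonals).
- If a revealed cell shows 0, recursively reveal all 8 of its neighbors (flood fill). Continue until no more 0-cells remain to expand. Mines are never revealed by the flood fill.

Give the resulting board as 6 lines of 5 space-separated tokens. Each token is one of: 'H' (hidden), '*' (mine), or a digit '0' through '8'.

H H H H H
H H H H H
H H H H H
H H H H H
* H H H H
H H H H H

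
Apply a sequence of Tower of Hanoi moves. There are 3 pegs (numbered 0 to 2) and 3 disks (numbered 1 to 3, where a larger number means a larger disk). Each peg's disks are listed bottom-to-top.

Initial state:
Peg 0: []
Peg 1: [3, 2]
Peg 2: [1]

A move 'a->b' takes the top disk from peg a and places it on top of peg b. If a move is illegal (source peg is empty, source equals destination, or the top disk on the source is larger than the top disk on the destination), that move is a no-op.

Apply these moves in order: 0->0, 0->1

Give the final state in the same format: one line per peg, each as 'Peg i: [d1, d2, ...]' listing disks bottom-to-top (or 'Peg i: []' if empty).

After move 1 (0->0):
Peg 0: []
Peg 1: [3, 2]
Peg 2: [1]

After move 2 (0->1):
Peg 0: []
Peg 1: [3, 2]
Peg 2: [1]

Answer: Peg 0: []
Peg 1: [3, 2]
Peg 2: [1]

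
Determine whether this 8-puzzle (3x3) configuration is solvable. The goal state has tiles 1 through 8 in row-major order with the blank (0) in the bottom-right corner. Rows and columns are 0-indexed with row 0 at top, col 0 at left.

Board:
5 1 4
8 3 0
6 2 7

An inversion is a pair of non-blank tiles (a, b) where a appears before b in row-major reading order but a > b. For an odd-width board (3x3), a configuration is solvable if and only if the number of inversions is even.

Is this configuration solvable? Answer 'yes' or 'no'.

Answer: yes

Derivation:
Inversions (pairs i<j in row-major order where tile[i] > tile[j] > 0): 12
12 is even, so the puzzle is solvable.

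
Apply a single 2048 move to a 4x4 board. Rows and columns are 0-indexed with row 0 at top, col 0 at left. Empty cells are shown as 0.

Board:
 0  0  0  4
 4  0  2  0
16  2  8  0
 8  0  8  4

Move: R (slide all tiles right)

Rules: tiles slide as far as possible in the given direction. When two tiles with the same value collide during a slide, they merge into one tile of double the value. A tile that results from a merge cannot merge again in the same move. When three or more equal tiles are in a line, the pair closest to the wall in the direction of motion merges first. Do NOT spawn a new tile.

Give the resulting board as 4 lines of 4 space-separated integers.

Answer:  0  0  0  4
 0  0  4  2
 0 16  2  8
 0  0 16  4

Derivation:
Slide right:
row 0: [0, 0, 0, 4] -> [0, 0, 0, 4]
row 1: [4, 0, 2, 0] -> [0, 0, 4, 2]
row 2: [16, 2, 8, 0] -> [0, 16, 2, 8]
row 3: [8, 0, 8, 4] -> [0, 0, 16, 4]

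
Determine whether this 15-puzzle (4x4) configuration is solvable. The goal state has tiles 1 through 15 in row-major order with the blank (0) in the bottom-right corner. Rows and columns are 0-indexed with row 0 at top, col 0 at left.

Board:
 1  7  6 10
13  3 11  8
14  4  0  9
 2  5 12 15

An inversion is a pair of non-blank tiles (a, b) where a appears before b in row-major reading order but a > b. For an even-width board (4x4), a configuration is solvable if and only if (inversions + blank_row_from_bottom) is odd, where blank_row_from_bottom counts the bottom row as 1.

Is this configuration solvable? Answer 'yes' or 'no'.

Inversions: 40
Blank is in row 2 (0-indexed from top), which is row 2 counting from the bottom (bottom = 1).
40 + 2 = 42, which is even, so the puzzle is not solvable.

Answer: no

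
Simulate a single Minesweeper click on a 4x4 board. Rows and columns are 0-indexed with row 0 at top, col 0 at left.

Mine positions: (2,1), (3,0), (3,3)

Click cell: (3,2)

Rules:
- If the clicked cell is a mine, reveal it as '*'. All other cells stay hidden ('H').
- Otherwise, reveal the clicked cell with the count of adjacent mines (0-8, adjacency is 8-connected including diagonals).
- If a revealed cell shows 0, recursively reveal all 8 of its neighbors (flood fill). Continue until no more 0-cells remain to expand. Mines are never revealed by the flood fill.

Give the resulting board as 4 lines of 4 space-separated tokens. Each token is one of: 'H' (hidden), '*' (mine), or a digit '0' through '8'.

H H H H
H H H H
H H H H
H H 2 H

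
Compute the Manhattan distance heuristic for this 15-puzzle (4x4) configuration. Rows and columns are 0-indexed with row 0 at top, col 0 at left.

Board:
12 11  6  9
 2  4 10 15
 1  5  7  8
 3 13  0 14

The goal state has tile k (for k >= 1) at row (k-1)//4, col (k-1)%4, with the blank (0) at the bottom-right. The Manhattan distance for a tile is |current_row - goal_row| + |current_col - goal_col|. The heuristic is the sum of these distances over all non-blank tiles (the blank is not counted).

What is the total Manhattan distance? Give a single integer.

Answer: 39

Derivation:
Tile 12: at (0,0), goal (2,3), distance |0-2|+|0-3| = 5
Tile 11: at (0,1), goal (2,2), distance |0-2|+|1-2| = 3
Tile 6: at (0,2), goal (1,1), distance |0-1|+|2-1| = 2
Tile 9: at (0,3), goal (2,0), distance |0-2|+|3-0| = 5
Tile 2: at (1,0), goal (0,1), distance |1-0|+|0-1| = 2
Tile 4: at (1,1), goal (0,3), distance |1-0|+|1-3| = 3
Tile 10: at (1,2), goal (2,1), distance |1-2|+|2-1| = 2
Tile 15: at (1,3), goal (3,2), distance |1-3|+|3-2| = 3
Tile 1: at (2,0), goal (0,0), distance |2-0|+|0-0| = 2
Tile 5: at (2,1), goal (1,0), distance |2-1|+|1-0| = 2
Tile 7: at (2,2), goal (1,2), distance |2-1|+|2-2| = 1
Tile 8: at (2,3), goal (1,3), distance |2-1|+|3-3| = 1
Tile 3: at (3,0), goal (0,2), distance |3-0|+|0-2| = 5
Tile 13: at (3,1), goal (3,0), distance |3-3|+|1-0| = 1
Tile 14: at (3,3), goal (3,1), distance |3-3|+|3-1| = 2
Sum: 5 + 3 + 2 + 5 + 2 + 3 + 2 + 3 + 2 + 2 + 1 + 1 + 5 + 1 + 2 = 39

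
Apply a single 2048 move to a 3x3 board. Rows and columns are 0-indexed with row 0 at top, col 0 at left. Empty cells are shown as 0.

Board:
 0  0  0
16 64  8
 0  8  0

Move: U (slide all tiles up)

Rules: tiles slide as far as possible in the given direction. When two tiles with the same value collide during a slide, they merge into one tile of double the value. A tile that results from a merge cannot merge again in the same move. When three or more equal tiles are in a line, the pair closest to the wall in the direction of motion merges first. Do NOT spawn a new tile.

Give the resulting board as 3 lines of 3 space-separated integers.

Slide up:
col 0: [0, 16, 0] -> [16, 0, 0]
col 1: [0, 64, 8] -> [64, 8, 0]
col 2: [0, 8, 0] -> [8, 0, 0]

Answer: 16 64  8
 0  8  0
 0  0  0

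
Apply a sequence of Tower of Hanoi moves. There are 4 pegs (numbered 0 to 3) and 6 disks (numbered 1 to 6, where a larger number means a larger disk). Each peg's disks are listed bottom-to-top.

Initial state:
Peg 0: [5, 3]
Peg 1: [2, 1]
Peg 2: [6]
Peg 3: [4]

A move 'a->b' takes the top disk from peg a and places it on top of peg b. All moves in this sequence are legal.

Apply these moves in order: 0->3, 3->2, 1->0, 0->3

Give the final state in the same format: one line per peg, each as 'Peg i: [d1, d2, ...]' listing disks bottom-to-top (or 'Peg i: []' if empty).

Answer: Peg 0: [5]
Peg 1: [2]
Peg 2: [6, 3]
Peg 3: [4, 1]

Derivation:
After move 1 (0->3):
Peg 0: [5]
Peg 1: [2, 1]
Peg 2: [6]
Peg 3: [4, 3]

After move 2 (3->2):
Peg 0: [5]
Peg 1: [2, 1]
Peg 2: [6, 3]
Peg 3: [4]

After move 3 (1->0):
Peg 0: [5, 1]
Peg 1: [2]
Peg 2: [6, 3]
Peg 3: [4]

After move 4 (0->3):
Peg 0: [5]
Peg 1: [2]
Peg 2: [6, 3]
Peg 3: [4, 1]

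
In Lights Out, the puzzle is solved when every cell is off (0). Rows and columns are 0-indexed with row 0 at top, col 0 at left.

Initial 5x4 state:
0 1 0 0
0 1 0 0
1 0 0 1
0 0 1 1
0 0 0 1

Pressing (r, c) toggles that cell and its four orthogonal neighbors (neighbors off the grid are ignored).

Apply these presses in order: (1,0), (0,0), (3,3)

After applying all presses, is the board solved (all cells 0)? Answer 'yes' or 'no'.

Answer: yes

Derivation:
After press 1 at (1,0):
1 1 0 0
1 0 0 0
0 0 0 1
0 0 1 1
0 0 0 1

After press 2 at (0,0):
0 0 0 0
0 0 0 0
0 0 0 1
0 0 1 1
0 0 0 1

After press 3 at (3,3):
0 0 0 0
0 0 0 0
0 0 0 0
0 0 0 0
0 0 0 0

Lights still on: 0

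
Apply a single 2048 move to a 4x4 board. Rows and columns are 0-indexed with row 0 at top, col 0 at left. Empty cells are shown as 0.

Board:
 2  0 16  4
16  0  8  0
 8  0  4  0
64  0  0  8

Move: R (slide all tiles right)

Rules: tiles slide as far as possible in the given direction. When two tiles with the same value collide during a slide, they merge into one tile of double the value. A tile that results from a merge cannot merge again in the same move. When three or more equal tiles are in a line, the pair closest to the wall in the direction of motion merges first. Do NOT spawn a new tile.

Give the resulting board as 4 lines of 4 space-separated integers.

Answer:  0  2 16  4
 0  0 16  8
 0  0  8  4
 0  0 64  8

Derivation:
Slide right:
row 0: [2, 0, 16, 4] -> [0, 2, 16, 4]
row 1: [16, 0, 8, 0] -> [0, 0, 16, 8]
row 2: [8, 0, 4, 0] -> [0, 0, 8, 4]
row 3: [64, 0, 0, 8] -> [0, 0, 64, 8]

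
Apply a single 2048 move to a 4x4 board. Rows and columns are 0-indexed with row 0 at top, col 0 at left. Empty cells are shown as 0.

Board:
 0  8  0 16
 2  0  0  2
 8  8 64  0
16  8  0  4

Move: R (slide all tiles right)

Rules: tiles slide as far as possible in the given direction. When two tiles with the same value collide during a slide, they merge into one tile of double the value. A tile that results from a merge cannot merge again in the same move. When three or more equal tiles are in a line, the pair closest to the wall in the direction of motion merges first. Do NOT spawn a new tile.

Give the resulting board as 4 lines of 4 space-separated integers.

Answer:  0  0  8 16
 0  0  0  4
 0  0 16 64
 0 16  8  4

Derivation:
Slide right:
row 0: [0, 8, 0, 16] -> [0, 0, 8, 16]
row 1: [2, 0, 0, 2] -> [0, 0, 0, 4]
row 2: [8, 8, 64, 0] -> [0, 0, 16, 64]
row 3: [16, 8, 0, 4] -> [0, 16, 8, 4]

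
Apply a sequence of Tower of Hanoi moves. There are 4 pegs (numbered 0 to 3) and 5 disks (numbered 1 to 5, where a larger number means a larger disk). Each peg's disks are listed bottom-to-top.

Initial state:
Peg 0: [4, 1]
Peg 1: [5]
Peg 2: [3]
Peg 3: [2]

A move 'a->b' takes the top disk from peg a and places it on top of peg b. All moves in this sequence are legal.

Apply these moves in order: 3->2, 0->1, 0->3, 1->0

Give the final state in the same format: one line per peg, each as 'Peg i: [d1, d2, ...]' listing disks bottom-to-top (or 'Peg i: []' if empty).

Answer: Peg 0: [1]
Peg 1: [5]
Peg 2: [3, 2]
Peg 3: [4]

Derivation:
After move 1 (3->2):
Peg 0: [4, 1]
Peg 1: [5]
Peg 2: [3, 2]
Peg 3: []

After move 2 (0->1):
Peg 0: [4]
Peg 1: [5, 1]
Peg 2: [3, 2]
Peg 3: []

After move 3 (0->3):
Peg 0: []
Peg 1: [5, 1]
Peg 2: [3, 2]
Peg 3: [4]

After move 4 (1->0):
Peg 0: [1]
Peg 1: [5]
Peg 2: [3, 2]
Peg 3: [4]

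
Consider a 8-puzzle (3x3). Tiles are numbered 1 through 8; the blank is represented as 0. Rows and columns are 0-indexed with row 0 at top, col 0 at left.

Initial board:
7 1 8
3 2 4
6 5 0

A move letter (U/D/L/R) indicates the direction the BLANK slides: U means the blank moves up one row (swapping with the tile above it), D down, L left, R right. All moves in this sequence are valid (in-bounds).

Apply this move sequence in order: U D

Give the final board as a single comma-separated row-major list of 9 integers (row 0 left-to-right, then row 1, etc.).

Answer: 7, 1, 8, 3, 2, 4, 6, 5, 0

Derivation:
After move 1 (U):
7 1 8
3 2 0
6 5 4

After move 2 (D):
7 1 8
3 2 4
6 5 0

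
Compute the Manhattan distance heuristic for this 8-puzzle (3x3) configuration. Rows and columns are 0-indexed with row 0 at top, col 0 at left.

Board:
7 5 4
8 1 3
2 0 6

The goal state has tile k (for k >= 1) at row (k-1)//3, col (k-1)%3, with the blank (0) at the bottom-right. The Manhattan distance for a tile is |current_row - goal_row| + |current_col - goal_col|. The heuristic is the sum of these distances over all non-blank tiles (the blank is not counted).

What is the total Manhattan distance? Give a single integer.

Tile 7: (0,0)->(2,0) = 2
Tile 5: (0,1)->(1,1) = 1
Tile 4: (0,2)->(1,0) = 3
Tile 8: (1,0)->(2,1) = 2
Tile 1: (1,1)->(0,0) = 2
Tile 3: (1,2)->(0,2) = 1
Tile 2: (2,0)->(0,1) = 3
Tile 6: (2,2)->(1,2) = 1
Sum: 2 + 1 + 3 + 2 + 2 + 1 + 3 + 1 = 15

Answer: 15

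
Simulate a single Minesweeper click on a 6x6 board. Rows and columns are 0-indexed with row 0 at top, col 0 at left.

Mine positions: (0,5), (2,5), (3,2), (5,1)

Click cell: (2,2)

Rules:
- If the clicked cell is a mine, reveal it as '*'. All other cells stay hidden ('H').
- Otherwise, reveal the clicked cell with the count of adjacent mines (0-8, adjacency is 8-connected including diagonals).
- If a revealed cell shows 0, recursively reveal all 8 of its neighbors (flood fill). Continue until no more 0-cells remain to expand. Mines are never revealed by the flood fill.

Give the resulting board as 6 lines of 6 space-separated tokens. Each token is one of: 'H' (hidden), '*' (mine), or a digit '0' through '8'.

H H H H H H
H H H H H H
H H 1 H H H
H H H H H H
H H H H H H
H H H H H H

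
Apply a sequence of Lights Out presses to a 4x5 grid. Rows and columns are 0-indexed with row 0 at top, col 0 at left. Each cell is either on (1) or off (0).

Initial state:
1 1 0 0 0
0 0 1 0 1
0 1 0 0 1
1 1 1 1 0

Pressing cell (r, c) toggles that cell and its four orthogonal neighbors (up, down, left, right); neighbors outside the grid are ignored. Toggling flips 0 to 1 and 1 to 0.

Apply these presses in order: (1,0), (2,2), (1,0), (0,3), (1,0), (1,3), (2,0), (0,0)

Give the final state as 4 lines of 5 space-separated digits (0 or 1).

After press 1 at (1,0):
0 1 0 0 0
1 1 1 0 1
1 1 0 0 1
1 1 1 1 0

After press 2 at (2,2):
0 1 0 0 0
1 1 0 0 1
1 0 1 1 1
1 1 0 1 0

After press 3 at (1,0):
1 1 0 0 0
0 0 0 0 1
0 0 1 1 1
1 1 0 1 0

After press 4 at (0,3):
1 1 1 1 1
0 0 0 1 1
0 0 1 1 1
1 1 0 1 0

After press 5 at (1,0):
0 1 1 1 1
1 1 0 1 1
1 0 1 1 1
1 1 0 1 0

After press 6 at (1,3):
0 1 1 0 1
1 1 1 0 0
1 0 1 0 1
1 1 0 1 0

After press 7 at (2,0):
0 1 1 0 1
0 1 1 0 0
0 1 1 0 1
0 1 0 1 0

After press 8 at (0,0):
1 0 1 0 1
1 1 1 0 0
0 1 1 0 1
0 1 0 1 0

Answer: 1 0 1 0 1
1 1 1 0 0
0 1 1 0 1
0 1 0 1 0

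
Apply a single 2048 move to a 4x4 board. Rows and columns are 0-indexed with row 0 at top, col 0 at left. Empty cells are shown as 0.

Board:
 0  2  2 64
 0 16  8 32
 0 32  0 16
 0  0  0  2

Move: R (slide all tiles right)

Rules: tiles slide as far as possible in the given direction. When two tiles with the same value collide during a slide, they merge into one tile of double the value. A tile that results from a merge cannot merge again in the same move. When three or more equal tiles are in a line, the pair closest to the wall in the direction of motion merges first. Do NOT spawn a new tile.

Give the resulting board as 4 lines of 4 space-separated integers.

Slide right:
row 0: [0, 2, 2, 64] -> [0, 0, 4, 64]
row 1: [0, 16, 8, 32] -> [0, 16, 8, 32]
row 2: [0, 32, 0, 16] -> [0, 0, 32, 16]
row 3: [0, 0, 0, 2] -> [0, 0, 0, 2]

Answer:  0  0  4 64
 0 16  8 32
 0  0 32 16
 0  0  0  2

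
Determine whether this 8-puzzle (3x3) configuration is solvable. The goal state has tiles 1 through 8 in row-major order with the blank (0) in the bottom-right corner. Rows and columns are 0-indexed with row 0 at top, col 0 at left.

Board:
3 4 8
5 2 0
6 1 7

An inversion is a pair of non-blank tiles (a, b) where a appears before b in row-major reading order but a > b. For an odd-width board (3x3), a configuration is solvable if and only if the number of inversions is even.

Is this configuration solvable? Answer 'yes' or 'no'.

Inversions (pairs i<j in row-major order where tile[i] > tile[j] > 0): 13
13 is odd, so the puzzle is not solvable.

Answer: no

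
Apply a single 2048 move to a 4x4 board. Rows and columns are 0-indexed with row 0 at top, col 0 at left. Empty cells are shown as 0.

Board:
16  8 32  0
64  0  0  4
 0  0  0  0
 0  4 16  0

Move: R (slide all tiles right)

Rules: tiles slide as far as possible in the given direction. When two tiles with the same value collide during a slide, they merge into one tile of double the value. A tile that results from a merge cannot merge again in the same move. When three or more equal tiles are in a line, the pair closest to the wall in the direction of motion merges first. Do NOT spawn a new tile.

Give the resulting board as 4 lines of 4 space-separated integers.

Slide right:
row 0: [16, 8, 32, 0] -> [0, 16, 8, 32]
row 1: [64, 0, 0, 4] -> [0, 0, 64, 4]
row 2: [0, 0, 0, 0] -> [0, 0, 0, 0]
row 3: [0, 4, 16, 0] -> [0, 0, 4, 16]

Answer:  0 16  8 32
 0  0 64  4
 0  0  0  0
 0  0  4 16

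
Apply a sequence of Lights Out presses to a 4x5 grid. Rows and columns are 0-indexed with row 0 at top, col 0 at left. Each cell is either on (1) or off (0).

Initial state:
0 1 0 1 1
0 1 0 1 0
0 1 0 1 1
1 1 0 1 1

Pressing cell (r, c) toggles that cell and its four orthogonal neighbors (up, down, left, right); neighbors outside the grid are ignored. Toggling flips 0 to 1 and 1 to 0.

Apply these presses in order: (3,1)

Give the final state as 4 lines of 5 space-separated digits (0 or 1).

After press 1 at (3,1):
0 1 0 1 1
0 1 0 1 0
0 0 0 1 1
0 0 1 1 1

Answer: 0 1 0 1 1
0 1 0 1 0
0 0 0 1 1
0 0 1 1 1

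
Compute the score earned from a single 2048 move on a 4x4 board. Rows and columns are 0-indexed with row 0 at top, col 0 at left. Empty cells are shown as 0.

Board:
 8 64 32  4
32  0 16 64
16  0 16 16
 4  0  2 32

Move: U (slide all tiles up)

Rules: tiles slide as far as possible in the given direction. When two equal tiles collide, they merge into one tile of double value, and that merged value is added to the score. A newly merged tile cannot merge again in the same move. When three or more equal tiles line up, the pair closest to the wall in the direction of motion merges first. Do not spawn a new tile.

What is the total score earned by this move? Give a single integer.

Answer: 32

Derivation:
Slide up:
col 0: [8, 32, 16, 4] -> [8, 32, 16, 4]  score +0 (running 0)
col 1: [64, 0, 0, 0] -> [64, 0, 0, 0]  score +0 (running 0)
col 2: [32, 16, 16, 2] -> [32, 32, 2, 0]  score +32 (running 32)
col 3: [4, 64, 16, 32] -> [4, 64, 16, 32]  score +0 (running 32)
Board after move:
 8 64 32  4
32  0 32 64
16  0  2 16
 4  0  0 32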